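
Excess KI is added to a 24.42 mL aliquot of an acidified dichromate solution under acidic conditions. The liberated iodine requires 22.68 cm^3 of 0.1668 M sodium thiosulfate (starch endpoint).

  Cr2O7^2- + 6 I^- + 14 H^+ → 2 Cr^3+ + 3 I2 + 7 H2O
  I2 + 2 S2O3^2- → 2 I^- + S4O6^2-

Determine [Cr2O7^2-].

0.02582 M

n(S2O3^2-) = 0.02268 × 0.1668 = 3.783 × 10^-3 mol
n(I2) = n(S2O3^2-)/2 = 1.892 × 10^-3 mol
From the 1:3 ratio, n(Cr2O7^2-) in the aliquot = 1/3 × 1.892 × 10^-3 = 6.305 × 10^-4 mol
[Cr2O7^2-] = 6.305 × 10^-4 / 0.02442 = 0.02582 mol/L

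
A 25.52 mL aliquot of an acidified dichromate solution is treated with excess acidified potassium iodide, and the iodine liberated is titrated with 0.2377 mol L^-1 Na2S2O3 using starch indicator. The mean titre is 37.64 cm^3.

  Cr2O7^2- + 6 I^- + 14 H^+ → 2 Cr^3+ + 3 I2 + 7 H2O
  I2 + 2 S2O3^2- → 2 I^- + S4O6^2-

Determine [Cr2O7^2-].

n(S2O3^2-) = 0.03764 × 0.2377 = 8.947 × 10^-3 mol
n(I2) = n(S2O3^2-)/2 = 4.474 × 10^-3 mol
From the 1:3 ratio, n(Cr2O7^2-) in the aliquot = 1/3 × 4.474 × 10^-3 = 1.491 × 10^-3 mol
[Cr2O7^2-] = 1.491 × 10^-3 / 0.02552 = 0.05843 mol/L

0.05843 mol/L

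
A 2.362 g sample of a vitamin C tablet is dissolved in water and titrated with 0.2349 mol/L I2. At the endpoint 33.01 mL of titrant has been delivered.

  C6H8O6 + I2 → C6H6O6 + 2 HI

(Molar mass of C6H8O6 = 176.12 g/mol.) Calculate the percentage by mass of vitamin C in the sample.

57.82 %

n(I2) = 0.03301 L × 0.2349 mol/L = 7.754 × 10^-3 mol
n(C6H8O6) = 7.754 × 10^-3 mol (1:1 ratio)
mass of C6H8O6 = 7.754 × 10^-3 × 176.12 g/mol = 1.366 g
% C6H8O6 = 1.366 / 2.362 × 100 = 57.82 %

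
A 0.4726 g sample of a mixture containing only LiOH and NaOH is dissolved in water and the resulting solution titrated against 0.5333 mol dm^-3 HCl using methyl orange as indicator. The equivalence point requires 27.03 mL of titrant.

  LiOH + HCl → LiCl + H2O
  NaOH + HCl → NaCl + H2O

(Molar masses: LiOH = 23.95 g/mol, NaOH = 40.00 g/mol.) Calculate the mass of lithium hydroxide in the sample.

n(HCl) = 0.02703 × 0.5333 = 0.01442 mol
Let x = n(LiOH), y = n(NaOH).
Titrant: 1x + 1y = 0.01442;  mass: 23.95x + 40.00y = 0.4726
Solving, x = 6.480 × 10^-3 mol, y = 7.935 × 10^-3 mol
mass of LiOH = 6.480 × 10^-3 × 23.95 = 0.1552 g

0.1552 g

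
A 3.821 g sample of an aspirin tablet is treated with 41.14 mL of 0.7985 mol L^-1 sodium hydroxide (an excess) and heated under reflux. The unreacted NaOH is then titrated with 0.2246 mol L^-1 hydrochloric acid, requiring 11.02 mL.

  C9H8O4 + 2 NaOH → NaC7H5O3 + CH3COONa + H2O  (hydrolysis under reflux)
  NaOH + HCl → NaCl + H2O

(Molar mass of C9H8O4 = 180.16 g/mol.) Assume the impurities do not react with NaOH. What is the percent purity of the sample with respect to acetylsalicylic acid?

n(NaOH) added = 0.04114 × 0.7985 = 0.03285 mol
n(HCl) used in back-titration = 0.01102 × 0.2246 = 2.475 × 10^-3 mol
n(NaOH) left over = 2.475 × 10^-3 mol (1:1 ratio)
n(NaOH) consumed by analyte = 0.03285 − 2.475 × 10^-3 = 0.03038 mol
From the 1:2 ratio, n(C9H8O4) = 1/2 × 0.03038 = 0.01519 mol
mass of C9H8O4 = 0.01519 × 180.16 = 2.736 g
% C9H8O4 = 2.736 / 3.821 × 100 = 71.61 %

71.61 %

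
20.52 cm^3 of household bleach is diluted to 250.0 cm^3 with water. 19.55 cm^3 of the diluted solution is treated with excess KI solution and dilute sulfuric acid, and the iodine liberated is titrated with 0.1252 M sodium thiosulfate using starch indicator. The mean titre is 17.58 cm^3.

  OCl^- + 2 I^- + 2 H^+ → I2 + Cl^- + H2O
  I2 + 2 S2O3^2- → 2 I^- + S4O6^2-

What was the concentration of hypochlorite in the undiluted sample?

0.6858 M

n(S2O3^2-) = 0.01758 × 0.1252 = 2.201 × 10^-3 mol
n(I2) = n(S2O3^2-)/2 = 1.101 × 10^-3 mol
n(OCl^-) in the aliquot = 1.101 × 10^-3 mol (1:1 ratio)
[OCl^-]_dilute = 1.101 × 10^-3 / 0.01955 = 0.05629 mol/L
[OCl^-]_original = 0.05629 × 250.0/20.52 = 0.6858 mol/L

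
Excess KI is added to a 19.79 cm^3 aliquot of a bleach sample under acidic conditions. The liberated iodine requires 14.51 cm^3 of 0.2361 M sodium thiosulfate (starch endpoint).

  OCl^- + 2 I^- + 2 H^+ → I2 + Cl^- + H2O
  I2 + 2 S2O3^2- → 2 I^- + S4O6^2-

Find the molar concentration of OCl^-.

0.08655 M

n(S2O3^2-) = 0.01451 × 0.2361 = 3.426 × 10^-3 mol
n(I2) = n(S2O3^2-)/2 = 1.713 × 10^-3 mol
n(OCl^-) in the aliquot = 1.713 × 10^-3 mol (1:1 ratio)
[OCl^-] = 1.713 × 10^-3 / 0.01979 = 0.08655 mol/L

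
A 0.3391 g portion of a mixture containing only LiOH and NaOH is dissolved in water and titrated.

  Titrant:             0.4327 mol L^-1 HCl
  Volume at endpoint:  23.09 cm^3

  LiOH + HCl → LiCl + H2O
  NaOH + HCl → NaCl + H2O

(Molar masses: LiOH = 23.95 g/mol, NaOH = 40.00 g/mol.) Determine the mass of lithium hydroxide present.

n(HCl) = 0.02309 × 0.4327 = 9.991 × 10^-3 mol
Let x = n(LiOH), y = n(NaOH).
Titrant: 1x + 1y = 9.991 × 10^-3;  mass: 23.95x + 40.00y = 0.3391
Solving, x = 3.772 × 10^-3 mol, y = 6.219 × 10^-3 mol
mass of LiOH = 3.772 × 10^-3 × 23.95 = 0.09034 g

0.09034 g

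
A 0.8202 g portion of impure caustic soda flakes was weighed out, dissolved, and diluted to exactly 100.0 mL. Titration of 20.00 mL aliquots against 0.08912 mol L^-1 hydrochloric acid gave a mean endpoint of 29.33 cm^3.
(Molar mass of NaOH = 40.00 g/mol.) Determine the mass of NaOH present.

NaOH + HCl → NaCl + H2O
n(HCl) per titration = 0.02933 × 0.08912 = 2.614 × 10^-3 mol
n(NaOH) in each aliquot = 2.614 × 10^-3 mol (1:1 ratio)
n(NaOH) in the whole flask = 2.614 × 10^-3 × 100.0/20.00 = 0.01307 mol
mass of NaOH = 0.01307 × 40.00 = 0.5228 g

0.5228 g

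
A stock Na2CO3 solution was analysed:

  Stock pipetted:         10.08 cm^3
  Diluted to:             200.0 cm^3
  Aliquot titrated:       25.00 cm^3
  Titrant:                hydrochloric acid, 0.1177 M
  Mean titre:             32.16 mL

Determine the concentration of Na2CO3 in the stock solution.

Na2CO3 + 2 HCl → 2 NaCl + H2O + CO2
n(HCl) = 0.03216 × 0.1177 = 3.785 × 10^-3 mol
From the 1:2 ratio, n(Na2CO3) in the aliquot = 1/2 × 3.785 × 10^-3 = 1.893 × 10^-3 mol
[Na2CO3]_dilute = 1.893 × 10^-3 / 0.02500 = 0.07570 mol/L
Dilution factor = 200.0 / 10.08 = 19.84
[Na2CO3]_stock = 0.07570 × 19.84 = 1.502 mol/L

1.502 M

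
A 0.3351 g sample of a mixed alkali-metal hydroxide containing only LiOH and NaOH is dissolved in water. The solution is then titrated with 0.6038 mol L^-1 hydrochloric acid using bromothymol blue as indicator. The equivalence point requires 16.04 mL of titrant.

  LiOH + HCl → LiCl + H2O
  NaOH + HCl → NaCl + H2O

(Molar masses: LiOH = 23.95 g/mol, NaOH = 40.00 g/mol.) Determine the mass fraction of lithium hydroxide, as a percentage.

n(HCl) = 0.01604 × 0.6038 = 9.685 × 10^-3 mol
Let x = n(LiOH), y = n(NaOH).
Titrant: 1x + 1y = 9.685 × 10^-3;  mass: 23.95x + 40.00y = 0.3351
Solving, x = 3.258 × 10^-3 mol, y = 6.427 × 10^-3 mol
mass of LiOH = 3.258 × 10^-3 × 23.95 = 0.07804 g
% LiOH = 0.07804 / 0.3351 × 100 = 23.29 %

23.29 %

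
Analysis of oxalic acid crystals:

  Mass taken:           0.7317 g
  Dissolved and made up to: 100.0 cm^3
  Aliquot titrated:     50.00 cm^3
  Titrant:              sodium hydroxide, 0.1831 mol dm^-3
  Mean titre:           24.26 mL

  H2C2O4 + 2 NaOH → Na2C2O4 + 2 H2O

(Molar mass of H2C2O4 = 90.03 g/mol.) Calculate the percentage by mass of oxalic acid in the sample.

n(NaOH) per titration = 0.02426 × 0.1831 = 4.442 × 10^-3 mol
From the 1:2 ratio, n(H2C2O4) in each aliquot = 1/2 × 4.442 × 10^-3 = 2.221 × 10^-3 mol
n(H2C2O4) in the whole flask = 2.221 × 10^-3 × 100.0/50.00 = 4.442 × 10^-3 mol
mass of H2C2O4 = 4.442 × 10^-3 × 90.03 = 0.3999 g
% H2C2O4 = 0.3999 / 0.7317 × 100 = 54.66 %

54.66 %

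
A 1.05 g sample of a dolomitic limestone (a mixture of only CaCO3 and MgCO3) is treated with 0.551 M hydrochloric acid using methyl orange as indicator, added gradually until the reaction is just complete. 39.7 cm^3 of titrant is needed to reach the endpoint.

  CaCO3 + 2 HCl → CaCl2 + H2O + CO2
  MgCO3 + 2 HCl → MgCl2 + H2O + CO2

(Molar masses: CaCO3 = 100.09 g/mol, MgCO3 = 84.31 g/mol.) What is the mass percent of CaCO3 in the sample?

n(HCl) = 0.0397 × 0.551 = 0.0219 mol
Let x = n(CaCO3), y = n(MgCO3).
Titrant: 2x + 2y = 0.0219;  mass: 100.09x + 84.31y = 1.05
Solving, x = 8.10 × 10^-3 mol, y = 2.83 × 10^-3 mol
mass of CaCO3 = 8.10 × 10^-3 × 100.09 = 0.811 g
% CaCO3 = 0.811 / 1.05 × 100 = 77.2 %

77.2 %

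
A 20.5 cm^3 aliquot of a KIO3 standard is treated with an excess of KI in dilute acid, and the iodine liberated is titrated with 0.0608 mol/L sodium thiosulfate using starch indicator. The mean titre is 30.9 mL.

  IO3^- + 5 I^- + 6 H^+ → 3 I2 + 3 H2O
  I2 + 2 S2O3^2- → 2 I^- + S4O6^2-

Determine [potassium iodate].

0.0153 mol/L

n(S2O3^2-) = 0.0309 × 0.0608 = 1.88 × 10^-3 mol
n(I2) = n(S2O3^2-)/2 = 9.39 × 10^-4 mol
From the 1:3 ratio, n(IO3^-) in the aliquot = 1/3 × 9.39 × 10^-4 = 3.13 × 10^-4 mol
[IO3^-] = 3.13 × 10^-4 / 0.0205 = 0.0153 mol/L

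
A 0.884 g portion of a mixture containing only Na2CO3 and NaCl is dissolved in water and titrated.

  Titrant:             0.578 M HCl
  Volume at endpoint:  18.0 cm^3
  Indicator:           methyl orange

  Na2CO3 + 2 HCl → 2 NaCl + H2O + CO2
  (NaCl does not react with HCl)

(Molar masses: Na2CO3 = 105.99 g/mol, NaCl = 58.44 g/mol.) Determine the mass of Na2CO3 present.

n(HCl) = 0.0180 × 0.578 = 0.0104 mol
Let x = n(Na2CO3), y = n(NaCl).
Titrant: 2x = 0.0104;  mass: 105.99x + 58.44y = 0.884
Solving, x = 5.20 × 10^-3 mol, y = 5.69 × 10^-3 mol
mass of Na2CO3 = 5.20 × 10^-3 × 105.99 = 0.551 g

0.551 g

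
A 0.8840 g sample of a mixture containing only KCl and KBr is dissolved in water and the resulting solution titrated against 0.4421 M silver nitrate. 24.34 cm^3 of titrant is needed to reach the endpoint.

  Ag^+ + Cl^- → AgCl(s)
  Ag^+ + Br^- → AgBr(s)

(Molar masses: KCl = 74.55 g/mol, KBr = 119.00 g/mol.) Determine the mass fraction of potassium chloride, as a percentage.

n(AgNO3) = 0.02434 × 0.4421 = 0.01076 mol
Let x = n(KCl), y = n(KBr).
Titrant: 1x + 1y = 0.01076;  mass: 74.55x + 119.00y = 0.8840
Solving, x = 8.921 × 10^-3 mol, y = 1.840 × 10^-3 mol
mass of KCl = 8.921 × 10^-3 × 74.55 = 0.6650 g
% KCl = 0.6650 / 0.8840 × 100 = 75.23 %

75.23 %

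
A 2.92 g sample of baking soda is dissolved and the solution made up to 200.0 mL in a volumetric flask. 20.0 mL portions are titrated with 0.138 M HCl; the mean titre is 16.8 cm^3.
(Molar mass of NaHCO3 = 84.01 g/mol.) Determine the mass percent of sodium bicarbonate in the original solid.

66.7 %

NaHCO3 + HCl → NaCl + H2O + CO2
n(HCl) per titration = 0.0168 × 0.138 = 2.32 × 10^-3 mol
n(NaHCO3) in each aliquot = 2.32 × 10^-3 mol (1:1 ratio)
n(NaHCO3) in the whole flask = 2.32 × 10^-3 × 200.0/20.0 = 0.0232 mol
mass of NaHCO3 = 0.0232 × 84.01 = 1.95 g
% NaHCO3 = 1.95 / 2.92 × 100 = 66.7 %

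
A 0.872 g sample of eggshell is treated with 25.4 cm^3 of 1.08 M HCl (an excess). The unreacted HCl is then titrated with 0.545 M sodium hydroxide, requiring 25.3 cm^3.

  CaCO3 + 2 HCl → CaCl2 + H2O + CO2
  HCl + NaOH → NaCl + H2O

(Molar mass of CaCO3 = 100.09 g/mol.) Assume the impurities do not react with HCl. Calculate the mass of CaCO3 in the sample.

n(HCl) added = 0.0254 × 1.08 = 0.0274 mol
n(NaOH) used in back-titration = 0.0253 × 0.545 = 0.0138 mol
n(HCl) left over = 0.0138 mol (1:1 ratio)
n(HCl) consumed by analyte = 0.0274 − 0.0138 = 0.0136 mol
From the 1:2 ratio, n(CaCO3) = 1/2 × 0.0136 = 6.82 × 10^-3 mol
mass of CaCO3 = 6.82 × 10^-3 × 100.09 = 0.683 g

0.683 g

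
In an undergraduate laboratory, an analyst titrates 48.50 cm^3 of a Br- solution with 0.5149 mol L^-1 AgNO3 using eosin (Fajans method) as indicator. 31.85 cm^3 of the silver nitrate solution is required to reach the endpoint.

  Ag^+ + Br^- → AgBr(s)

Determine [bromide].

n(AgNO3) = 0.03185 L × 0.5149 mol/L = 0.01640 mol
n(Br-) = 0.01640 mol (1:1 mole ratio)
[Br-] = 0.01640 mol / 0.04850 L = 0.3381 mol/L

0.3381 mol/L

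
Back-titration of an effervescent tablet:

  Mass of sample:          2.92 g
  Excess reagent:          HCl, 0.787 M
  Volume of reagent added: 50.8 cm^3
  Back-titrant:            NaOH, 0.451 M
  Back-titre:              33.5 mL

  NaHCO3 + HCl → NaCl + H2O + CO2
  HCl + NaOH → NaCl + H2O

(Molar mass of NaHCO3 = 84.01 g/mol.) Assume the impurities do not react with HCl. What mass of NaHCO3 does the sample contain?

n(HCl) added = 0.0508 × 0.787 = 0.0400 mol
n(NaOH) used in back-titration = 0.0335 × 0.451 = 0.0151 mol
n(HCl) left over = 0.0151 mol (1:1 ratio)
n(HCl) consumed by analyte = 0.0400 − 0.0151 = 0.0249 mol
n(NaHCO3) = 0.0249 mol (1:1 ratio)
mass of NaHCO3 = 0.0249 × 84.01 = 2.09 g

2.09 g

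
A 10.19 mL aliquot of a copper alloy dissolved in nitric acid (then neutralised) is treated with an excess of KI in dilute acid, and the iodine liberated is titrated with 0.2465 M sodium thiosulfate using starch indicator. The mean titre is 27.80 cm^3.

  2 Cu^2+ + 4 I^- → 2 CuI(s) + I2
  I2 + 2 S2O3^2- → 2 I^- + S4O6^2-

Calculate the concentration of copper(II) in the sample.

0.6725 M

n(S2O3^2-) = 0.02780 × 0.2465 = 6.853 × 10^-3 mol
n(I2) = n(S2O3^2-)/2 = 3.426 × 10^-3 mol
From the 2:1 ratio, n(Cu2+) in the aliquot = 2/1 × 3.426 × 10^-3 = 6.853 × 10^-3 mol
[Cu2+] = 6.853 × 10^-3 / 0.01019 = 0.6725 mol/L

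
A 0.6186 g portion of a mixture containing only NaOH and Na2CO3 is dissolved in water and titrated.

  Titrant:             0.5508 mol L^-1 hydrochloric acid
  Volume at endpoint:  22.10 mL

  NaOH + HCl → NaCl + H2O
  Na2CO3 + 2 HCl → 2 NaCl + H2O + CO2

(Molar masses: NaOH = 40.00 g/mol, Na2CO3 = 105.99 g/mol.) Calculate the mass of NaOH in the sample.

n(HCl) = 0.02210 × 0.5508 = 0.01217 mol
Let x = n(NaOH), y = n(Na2CO3).
Titrant: 1x + 2y = 0.01217;  mass: 40.00x + 105.99y = 0.6186
Solving, x = 2.039 × 10^-3 mol, y = 5.067 × 10^-3 mol
mass of NaOH = 2.039 × 10^-3 × 40.00 = 0.08154 g

0.08154 g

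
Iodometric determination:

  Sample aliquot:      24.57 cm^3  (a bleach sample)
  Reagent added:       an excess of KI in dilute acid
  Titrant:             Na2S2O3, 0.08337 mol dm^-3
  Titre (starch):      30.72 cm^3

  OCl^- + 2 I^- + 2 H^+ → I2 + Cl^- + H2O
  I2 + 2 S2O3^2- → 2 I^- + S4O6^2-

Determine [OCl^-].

n(S2O3^2-) = 0.03072 × 0.08337 = 2.561 × 10^-3 mol
n(I2) = n(S2O3^2-)/2 = 1.281 × 10^-3 mol
n(OCl^-) in the aliquot = 1.281 × 10^-3 mol (1:1 ratio)
[OCl^-] = 1.281 × 10^-3 / 0.02457 = 0.05212 mol/L

0.05212 mol/L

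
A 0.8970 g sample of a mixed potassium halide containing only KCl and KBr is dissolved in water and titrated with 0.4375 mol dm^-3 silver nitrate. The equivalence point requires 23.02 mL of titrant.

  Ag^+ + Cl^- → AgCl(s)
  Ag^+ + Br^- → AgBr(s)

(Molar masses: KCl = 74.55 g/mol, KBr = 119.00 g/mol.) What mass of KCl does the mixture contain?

n(AgNO3) = 0.02302 × 0.4375 = 0.01007 mol
Let x = n(KCl), y = n(KBr).
Titrant: 1x + 1y = 0.01007;  mass: 74.55x + 119.00y = 0.8970
Solving, x = 6.782 × 10^-3 mol, y = 3.289 × 10^-3 mol
mass of KCl = 6.782 × 10^-3 × 74.55 = 0.5056 g

0.5056 g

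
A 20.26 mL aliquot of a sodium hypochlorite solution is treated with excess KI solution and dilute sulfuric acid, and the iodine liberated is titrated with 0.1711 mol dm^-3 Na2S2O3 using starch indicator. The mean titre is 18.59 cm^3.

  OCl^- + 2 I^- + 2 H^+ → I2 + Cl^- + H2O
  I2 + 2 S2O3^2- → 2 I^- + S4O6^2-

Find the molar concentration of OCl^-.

n(S2O3^2-) = 0.01859 × 0.1711 = 3.181 × 10^-3 mol
n(I2) = n(S2O3^2-)/2 = 1.590 × 10^-3 mol
n(OCl^-) in the aliquot = 1.590 × 10^-3 mol (1:1 ratio)
[OCl^-] = 1.590 × 10^-3 / 0.02026 = 0.07850 mol/L

0.07850 mol/L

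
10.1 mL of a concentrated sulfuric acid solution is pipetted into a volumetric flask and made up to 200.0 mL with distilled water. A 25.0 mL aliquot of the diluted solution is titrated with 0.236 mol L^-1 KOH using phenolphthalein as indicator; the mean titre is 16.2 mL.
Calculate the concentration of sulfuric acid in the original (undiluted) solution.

H2SO4 + 2 KOH → K2SO4 + 2 H2O
n(KOH) = 0.0162 × 0.236 = 3.82 × 10^-3 mol
From the 1:2 ratio, n(H2SO4) in the aliquot = 1/2 × 3.82 × 10^-3 = 1.91 × 10^-3 mol
[H2SO4]_dilute = 1.91 × 10^-3 / 0.0250 = 0.0765 mol/L
Dilution factor = 200.0 / 10.1 = 19.80
[H2SO4]_stock = 0.0765 × 19.80 = 1.51 mol/L

1.51 mol/L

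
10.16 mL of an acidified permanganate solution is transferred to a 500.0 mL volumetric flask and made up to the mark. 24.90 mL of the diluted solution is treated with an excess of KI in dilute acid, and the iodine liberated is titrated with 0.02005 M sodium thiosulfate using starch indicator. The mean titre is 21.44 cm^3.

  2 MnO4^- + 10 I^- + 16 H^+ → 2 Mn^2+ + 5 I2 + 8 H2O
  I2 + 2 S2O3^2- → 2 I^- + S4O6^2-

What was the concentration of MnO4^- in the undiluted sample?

n(S2O3^2-) = 0.02144 × 0.02005 = 4.299 × 10^-4 mol
n(I2) = n(S2O3^2-)/2 = 2.149 × 10^-4 mol
From the 2:5 ratio, n(MnO4^-) in the aliquot = 2/5 × 2.149 × 10^-4 = 8.597 × 10^-5 mol
[MnO4^-]_dilute = 8.597 × 10^-5 / 0.02490 = 0.003453 mol/L
[MnO4^-]_original = 0.003453 × 500.0/10.16 = 0.1699 mol/L

0.1699 M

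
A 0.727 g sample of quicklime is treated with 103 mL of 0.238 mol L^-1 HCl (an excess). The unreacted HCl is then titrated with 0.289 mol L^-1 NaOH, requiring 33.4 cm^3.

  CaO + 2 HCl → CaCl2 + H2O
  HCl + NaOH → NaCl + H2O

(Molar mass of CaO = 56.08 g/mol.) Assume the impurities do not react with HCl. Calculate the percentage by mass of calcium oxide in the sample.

57.3 %

n(HCl) added = 0.103 × 0.238 = 0.0245 mol
n(NaOH) used in back-titration = 0.0334 × 0.289 = 9.65 × 10^-3 mol
n(HCl) left over = 9.65 × 10^-3 mol (1:1 ratio)
n(HCl) consumed by analyte = 0.0245 − 9.65 × 10^-3 = 0.0149 mol
From the 1:2 ratio, n(CaO) = 1/2 × 0.0149 = 7.43 × 10^-3 mol
mass of CaO = 7.43 × 10^-3 × 56.08 = 0.417 g
% CaO = 0.417 / 0.727 × 100 = 57.3 %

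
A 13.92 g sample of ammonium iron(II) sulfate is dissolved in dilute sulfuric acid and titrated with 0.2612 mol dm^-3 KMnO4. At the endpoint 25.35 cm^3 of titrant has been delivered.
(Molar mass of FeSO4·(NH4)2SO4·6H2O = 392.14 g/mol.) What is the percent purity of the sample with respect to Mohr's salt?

MnO4^- + 5 Fe^2+ + 8 H^+ → Mn^2+ + 5 Fe^3+ + 4 H2O
n(KMnO4) = 0.02535 L × 0.2612 mol/L = 6.621 × 10^-3 mol
From the 5:1 ratio, n(FeSO4·(NH4)2SO4·6H2O) = 5/1 × 6.621 × 10^-3 = 0.03311 mol
mass of FeSO4·(NH4)2SO4·6H2O = 0.03311 × 392.14 g/mol = 12.98 g
% FeSO4·(NH4)2SO4·6H2O = 12.98 / 13.92 × 100 = 93.27 %

93.27 %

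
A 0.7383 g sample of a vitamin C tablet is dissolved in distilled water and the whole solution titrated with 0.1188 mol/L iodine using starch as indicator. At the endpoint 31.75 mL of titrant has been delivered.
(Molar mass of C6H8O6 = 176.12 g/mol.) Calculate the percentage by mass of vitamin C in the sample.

89.98 %

C6H8O6 + I2 → C6H6O6 + 2 HI
n(I2) = 0.03175 L × 0.1188 mol/L = 3.772 × 10^-3 mol
n(C6H8O6) = 3.772 × 10^-3 mol (1:1 ratio)
mass of C6H8O6 = 3.772 × 10^-3 × 176.12 g/mol = 0.6643 g
% C6H8O6 = 0.6643 / 0.7383 × 100 = 89.98 %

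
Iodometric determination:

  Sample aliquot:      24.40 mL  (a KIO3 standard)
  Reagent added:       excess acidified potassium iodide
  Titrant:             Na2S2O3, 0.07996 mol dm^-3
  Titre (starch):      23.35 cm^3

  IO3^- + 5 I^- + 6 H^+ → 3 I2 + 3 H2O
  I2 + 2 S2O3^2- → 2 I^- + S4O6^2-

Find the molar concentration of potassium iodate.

n(S2O3^2-) = 0.02335 × 0.07996 = 1.867 × 10^-3 mol
n(I2) = n(S2O3^2-)/2 = 9.335 × 10^-4 mol
From the 1:3 ratio, n(IO3^-) in the aliquot = 1/3 × 9.335 × 10^-4 = 3.112 × 10^-4 mol
[IO3^-] = 3.112 × 10^-4 / 0.02440 = 0.01275 mol/L

0.01275 mol/L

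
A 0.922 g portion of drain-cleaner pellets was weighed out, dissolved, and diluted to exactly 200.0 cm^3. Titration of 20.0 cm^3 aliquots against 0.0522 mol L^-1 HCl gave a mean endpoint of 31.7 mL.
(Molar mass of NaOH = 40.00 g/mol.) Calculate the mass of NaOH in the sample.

NaOH + HCl → NaCl + H2O
n(HCl) per titration = 0.0317 × 0.0522 = 1.65 × 10^-3 mol
n(NaOH) in each aliquot = 1.65 × 10^-3 mol (1:1 ratio)
n(NaOH) in the whole flask = 1.65 × 10^-3 × 200.0/20.0 = 0.0165 mol
mass of NaOH = 0.0165 × 40.00 = 0.662 g

0.662 g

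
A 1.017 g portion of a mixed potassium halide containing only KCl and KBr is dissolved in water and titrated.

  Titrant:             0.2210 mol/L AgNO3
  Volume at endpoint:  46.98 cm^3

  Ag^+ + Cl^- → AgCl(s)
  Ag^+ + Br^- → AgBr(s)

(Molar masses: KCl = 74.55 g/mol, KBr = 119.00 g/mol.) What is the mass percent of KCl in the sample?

36.04 %

n(AgNO3) = 0.04698 × 0.2210 = 0.01038 mol
Let x = n(KCl), y = n(KBr).
Titrant: 1x + 1y = 0.01038;  mass: 74.55x + 119.00y = 1.017
Solving, x = 4.916 × 10^-3 mol, y = 5.466 × 10^-3 mol
mass of KCl = 4.916 × 10^-3 × 74.55 = 0.3665 g
% KCl = 0.3665 / 1.017 × 100 = 36.04 %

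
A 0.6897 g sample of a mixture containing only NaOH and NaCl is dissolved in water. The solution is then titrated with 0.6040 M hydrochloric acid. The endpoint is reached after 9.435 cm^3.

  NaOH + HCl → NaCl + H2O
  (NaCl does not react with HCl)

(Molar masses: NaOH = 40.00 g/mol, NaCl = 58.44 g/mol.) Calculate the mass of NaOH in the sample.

0.2279 g

n(HCl) = 0.009435 × 0.6040 = 5.699 × 10^-3 mol
Let x = n(NaOH), y = n(NaCl).
Titrant: 1x = 5.699 × 10^-3;  mass: 40.00x + 58.44y = 0.6897
Solving, x = 5.699 × 10^-3 mol, y = 7.901 × 10^-3 mol
mass of NaOH = 5.699 × 10^-3 × 40.00 = 0.2279 g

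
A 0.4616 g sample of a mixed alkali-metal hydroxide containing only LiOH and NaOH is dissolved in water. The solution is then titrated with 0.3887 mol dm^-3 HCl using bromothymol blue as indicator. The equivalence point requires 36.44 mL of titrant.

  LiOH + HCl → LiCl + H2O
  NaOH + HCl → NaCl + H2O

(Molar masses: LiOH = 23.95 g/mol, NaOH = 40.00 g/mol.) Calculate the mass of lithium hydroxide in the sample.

0.1566 g

n(HCl) = 0.03644 × 0.3887 = 0.01416 mol
Let x = n(LiOH), y = n(NaOH).
Titrant: 1x + 1y = 0.01416;  mass: 23.95x + 40.00y = 0.4616
Solving, x = 6.540 × 10^-3 mol, y = 7.624 × 10^-3 mol
mass of LiOH = 6.540 × 10^-3 × 23.95 = 0.1566 g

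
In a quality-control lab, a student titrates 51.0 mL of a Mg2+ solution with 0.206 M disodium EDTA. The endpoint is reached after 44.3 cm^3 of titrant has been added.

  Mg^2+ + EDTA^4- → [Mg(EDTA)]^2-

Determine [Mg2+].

n(EDTA) = 0.0443 L × 0.206 mol/L = 9.13 × 10^-3 mol
n(Mg2+) = 9.13 × 10^-3 mol (1:1 mole ratio)
[Mg2+] = 9.13 × 10^-3 mol / 0.0510 L = 0.179 mol/L

0.179 M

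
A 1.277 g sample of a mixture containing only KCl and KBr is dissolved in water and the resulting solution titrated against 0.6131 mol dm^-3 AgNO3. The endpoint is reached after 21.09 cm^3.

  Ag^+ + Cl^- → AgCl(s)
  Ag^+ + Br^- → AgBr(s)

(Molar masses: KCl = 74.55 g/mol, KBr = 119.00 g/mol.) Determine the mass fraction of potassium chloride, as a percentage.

34.37 %

n(AgNO3) = 0.02109 × 0.6131 = 0.01293 mol
Let x = n(KCl), y = n(KBr).
Titrant: 1x + 1y = 0.01293;  mass: 74.55x + 119.00y = 1.277
Solving, x = 5.888 × 10^-3 mol, y = 7.043 × 10^-3 mol
mass of KCl = 5.888 × 10^-3 × 74.55 = 0.4389 g
% KCl = 0.4389 / 1.277 × 100 = 34.37 %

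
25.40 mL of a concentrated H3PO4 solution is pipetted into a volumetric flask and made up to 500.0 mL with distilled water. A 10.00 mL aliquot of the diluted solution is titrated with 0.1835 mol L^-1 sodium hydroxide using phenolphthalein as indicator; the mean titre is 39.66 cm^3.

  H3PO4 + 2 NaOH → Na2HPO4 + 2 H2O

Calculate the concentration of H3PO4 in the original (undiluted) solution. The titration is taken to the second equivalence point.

n(NaOH) = 0.03966 × 0.1835 = 7.278 × 10^-3 mol
From the 1:2 ratio, n(H3PO4) in the aliquot = 1/2 × 7.278 × 10^-3 = 3.639 × 10^-3 mol
[H3PO4]_dilute = 3.639 × 10^-3 / 0.01000 = 0.3639 mol/L
Dilution factor = 500.0 / 25.40 = 19.69
[H3PO4]_stock = 0.3639 × 19.69 = 7.163 mol/L

7.163 mol/L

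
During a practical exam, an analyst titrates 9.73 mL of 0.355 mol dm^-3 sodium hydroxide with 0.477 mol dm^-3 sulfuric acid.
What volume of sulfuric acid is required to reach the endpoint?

2 NaOH + H2SO4 → Na2SO4 + 2 H2O
n(NaOH) = 0.00973 L × 0.355 mol/L = 3.45 × 10^-3 mol
From the 1:2 stoichiometry, n(H2SO4) = 1/2 × 3.45 × 10^-3 = 1.73 × 10^-3 mol
V(H2SO4) = 1.73 × 10^-3 mol / 0.477 mol/L = 0.00362 L = 3.62 mL

3.62 mL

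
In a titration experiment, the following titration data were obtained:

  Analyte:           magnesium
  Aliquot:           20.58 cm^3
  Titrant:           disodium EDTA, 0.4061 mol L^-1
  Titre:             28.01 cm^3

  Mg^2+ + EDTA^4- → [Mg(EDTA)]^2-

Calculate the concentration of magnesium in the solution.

0.5527 mol/L

n(EDTA) = 0.02801 L × 0.4061 mol/L = 0.01137 mol
n(Mg2+) = 0.01137 mol (1:1 mole ratio)
[Mg2+] = 0.01137 mol / 0.02058 L = 0.5527 mol/L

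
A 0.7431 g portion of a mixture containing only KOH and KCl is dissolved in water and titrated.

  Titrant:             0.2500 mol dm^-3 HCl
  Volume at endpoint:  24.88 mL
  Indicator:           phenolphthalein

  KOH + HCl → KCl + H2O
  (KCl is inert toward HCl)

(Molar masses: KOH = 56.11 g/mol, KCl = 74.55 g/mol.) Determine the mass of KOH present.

n(HCl) = 0.02488 × 0.2500 = 6.220 × 10^-3 mol
Let x = n(KOH), y = n(KCl).
Titrant: 1x = 6.220 × 10^-3;  mass: 56.11x + 74.55y = 0.7431
Solving, x = 6.220 × 10^-3 mol, y = 5.286 × 10^-3 mol
mass of KOH = 6.220 × 10^-3 × 56.11 = 0.3490 g

0.3490 g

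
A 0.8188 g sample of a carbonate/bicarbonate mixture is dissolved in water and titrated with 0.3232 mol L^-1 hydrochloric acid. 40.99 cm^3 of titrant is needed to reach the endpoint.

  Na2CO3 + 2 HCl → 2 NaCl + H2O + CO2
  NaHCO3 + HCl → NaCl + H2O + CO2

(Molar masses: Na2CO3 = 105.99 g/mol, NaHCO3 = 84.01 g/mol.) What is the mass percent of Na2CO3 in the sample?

n(HCl) = 0.04099 × 0.3232 = 0.01325 mol
Let x = n(Na2CO3), y = n(NaHCO3).
Titrant: 2x + 1y = 0.01325;  mass: 105.99x + 84.01y = 0.8188
Solving, x = 4.742 × 10^-3 mol, y = 3.763 × 10^-3 mol
mass of Na2CO3 = 4.742 × 10^-3 × 105.99 = 0.5026 g
% Na2CO3 = 0.5026 / 0.8188 × 100 = 61.39 %

61.39 %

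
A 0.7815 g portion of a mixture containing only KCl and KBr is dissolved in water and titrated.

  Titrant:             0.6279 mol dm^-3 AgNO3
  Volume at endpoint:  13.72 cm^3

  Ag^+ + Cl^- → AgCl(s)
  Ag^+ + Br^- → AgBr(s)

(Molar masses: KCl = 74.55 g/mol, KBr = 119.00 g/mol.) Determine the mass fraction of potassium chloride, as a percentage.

n(AgNO3) = 0.01372 × 0.6279 = 8.615 × 10^-3 mol
Let x = n(KCl), y = n(KBr).
Titrant: 1x + 1y = 8.615 × 10^-3;  mass: 74.55x + 119.00y = 0.7815
Solving, x = 5.482 × 10^-3 mol, y = 3.133 × 10^-3 mol
mass of KCl = 5.482 × 10^-3 × 74.55 = 0.4087 g
% KCl = 0.4087 / 0.7815 × 100 = 52.29 %

52.29 %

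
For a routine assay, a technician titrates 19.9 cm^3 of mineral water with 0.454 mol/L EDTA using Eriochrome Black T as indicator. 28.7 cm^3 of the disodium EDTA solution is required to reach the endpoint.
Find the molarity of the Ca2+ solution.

0.655 mol/L

Ca^2+ + EDTA^4- → [Ca(EDTA)]^2-
n(EDTA) = 0.0287 L × 0.454 mol/L = 0.0130 mol
n(Ca2+) = 0.0130 mol (1:1 mole ratio)
[Ca2+] = 0.0130 mol / 0.0199 L = 0.655 mol/L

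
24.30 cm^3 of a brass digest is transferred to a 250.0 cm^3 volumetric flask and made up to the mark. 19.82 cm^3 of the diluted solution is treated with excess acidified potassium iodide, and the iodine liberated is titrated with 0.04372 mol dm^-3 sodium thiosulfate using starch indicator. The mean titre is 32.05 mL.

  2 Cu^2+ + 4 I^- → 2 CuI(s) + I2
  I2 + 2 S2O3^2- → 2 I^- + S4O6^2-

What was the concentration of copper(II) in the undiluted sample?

0.7273 mol/L

n(S2O3^2-) = 0.03205 × 0.04372 = 1.401 × 10^-3 mol
n(I2) = n(S2O3^2-)/2 = 7.006 × 10^-4 mol
From the 2:1 ratio, n(Cu2+) in the aliquot = 2/1 × 7.006 × 10^-4 = 1.401 × 10^-3 mol
[Cu2+]_dilute = 1.401 × 10^-3 / 0.01982 = 0.07070 mol/L
[Cu2+]_original = 0.07070 × 250.0/24.30 = 0.7273 mol/L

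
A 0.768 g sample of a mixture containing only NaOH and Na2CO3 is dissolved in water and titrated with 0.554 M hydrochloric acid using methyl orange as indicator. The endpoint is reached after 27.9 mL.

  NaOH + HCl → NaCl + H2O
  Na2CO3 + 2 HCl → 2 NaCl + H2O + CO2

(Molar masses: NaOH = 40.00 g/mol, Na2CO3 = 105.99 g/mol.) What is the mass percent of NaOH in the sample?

n(HCl) = 0.0279 × 0.554 = 0.0155 mol
Let x = n(NaOH), y = n(Na2CO3).
Titrant: 1x + 2y = 0.0155;  mass: 40.00x + 105.99y = 0.768
Solving, x = 3.93 × 10^-3 mol, y = 5.76 × 10^-3 mol
mass of NaOH = 3.93 × 10^-3 × 40.00 = 0.157 g
% NaOH = 0.157 / 0.768 × 100 = 20.5 %

20.5 %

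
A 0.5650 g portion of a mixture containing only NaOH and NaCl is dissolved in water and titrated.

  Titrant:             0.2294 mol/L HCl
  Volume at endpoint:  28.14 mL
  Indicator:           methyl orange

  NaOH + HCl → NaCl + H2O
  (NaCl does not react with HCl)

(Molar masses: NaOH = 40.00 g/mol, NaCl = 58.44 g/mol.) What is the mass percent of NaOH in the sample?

n(HCl) = 0.02814 × 0.2294 = 6.455 × 10^-3 mol
Let x = n(NaOH), y = n(NaCl).
Titrant: 1x = 6.455 × 10^-3;  mass: 40.00x + 58.44y = 0.5650
Solving, x = 6.455 × 10^-3 mol, y = 5.250 × 10^-3 mol
mass of NaOH = 6.455 × 10^-3 × 40.00 = 0.2582 g
% NaOH = 0.2582 / 0.5650 × 100 = 45.70 %

45.70 %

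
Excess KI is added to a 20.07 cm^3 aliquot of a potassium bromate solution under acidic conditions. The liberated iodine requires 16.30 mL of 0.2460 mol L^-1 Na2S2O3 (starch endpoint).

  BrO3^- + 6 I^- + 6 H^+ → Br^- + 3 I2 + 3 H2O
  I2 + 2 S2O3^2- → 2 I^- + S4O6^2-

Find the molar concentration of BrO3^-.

0.03330 mol/L

n(S2O3^2-) = 0.01630 × 0.2460 = 4.010 × 10^-3 mol
n(I2) = n(S2O3^2-)/2 = 2.005 × 10^-3 mol
From the 1:3 ratio, n(BrO3^-) in the aliquot = 1/3 × 2.005 × 10^-3 = 6.683 × 10^-4 mol
[BrO3^-] = 6.683 × 10^-4 / 0.02007 = 0.03330 mol/L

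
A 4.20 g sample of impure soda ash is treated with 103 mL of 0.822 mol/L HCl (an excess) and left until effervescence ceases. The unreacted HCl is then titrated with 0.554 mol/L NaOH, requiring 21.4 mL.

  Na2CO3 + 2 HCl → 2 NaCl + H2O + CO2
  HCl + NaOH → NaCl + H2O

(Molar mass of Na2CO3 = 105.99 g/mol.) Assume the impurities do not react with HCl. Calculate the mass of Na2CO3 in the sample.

n(HCl) added = 0.103 × 0.822 = 0.0847 mol
n(NaOH) used in back-titration = 0.0214 × 0.554 = 0.0119 mol
n(HCl) left over = 0.0119 mol (1:1 ratio)
n(HCl) consumed by analyte = 0.0847 − 0.0119 = 0.0728 mol
From the 1:2 ratio, n(Na2CO3) = 1/2 × 0.0728 = 0.0364 mol
mass of Na2CO3 = 0.0364 × 105.99 = 3.86 g

3.86 g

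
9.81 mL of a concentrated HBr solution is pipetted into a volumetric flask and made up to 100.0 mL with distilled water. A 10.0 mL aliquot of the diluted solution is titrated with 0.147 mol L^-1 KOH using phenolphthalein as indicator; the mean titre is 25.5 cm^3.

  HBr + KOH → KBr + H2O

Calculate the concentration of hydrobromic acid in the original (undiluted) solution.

3.82 mol/L

n(KOH) = 0.0255 × 0.147 = 3.75 × 10^-3 mol
n(HBr) in the aliquot = 3.75 × 10^-3 mol (1:1 ratio)
[HBr]_dilute = 3.75 × 10^-3 / 0.0100 = 0.375 mol/L
Dilution factor = 100.0 / 9.81 = 10.19
[HBr]_stock = 0.375 × 10.19 = 3.82 mol/L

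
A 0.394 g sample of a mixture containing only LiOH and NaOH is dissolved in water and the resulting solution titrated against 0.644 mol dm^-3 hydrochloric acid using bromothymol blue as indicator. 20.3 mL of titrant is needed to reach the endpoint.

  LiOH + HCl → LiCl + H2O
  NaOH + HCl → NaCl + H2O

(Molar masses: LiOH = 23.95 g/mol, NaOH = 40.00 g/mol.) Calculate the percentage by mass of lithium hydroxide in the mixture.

48.8 %

n(HCl) = 0.0203 × 0.644 = 0.0131 mol
Let x = n(LiOH), y = n(NaOH).
Titrant: 1x + 1y = 0.0131;  mass: 23.95x + 40.00y = 0.394
Solving, x = 8.03 × 10^-3 mol, y = 5.04 × 10^-3 mol
mass of LiOH = 8.03 × 10^-3 × 23.95 = 0.192 g
% LiOH = 0.192 / 0.394 × 100 = 48.8 %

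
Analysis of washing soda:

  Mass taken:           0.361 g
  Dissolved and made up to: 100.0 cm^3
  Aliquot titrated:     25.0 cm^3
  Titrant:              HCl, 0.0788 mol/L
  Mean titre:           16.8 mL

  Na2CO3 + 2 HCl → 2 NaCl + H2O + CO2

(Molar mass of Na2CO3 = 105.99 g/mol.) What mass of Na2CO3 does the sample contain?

0.281 g

n(HCl) per titration = 0.0168 × 0.0788 = 1.32 × 10^-3 mol
From the 1:2 ratio, n(Na2CO3) in each aliquot = 1/2 × 1.32 × 10^-3 = 6.62 × 10^-4 mol
n(Na2CO3) in the whole flask = 6.62 × 10^-4 × 100.0/25.0 = 2.65 × 10^-3 mol
mass of Na2CO3 = 2.65 × 10^-3 × 105.99 = 0.281 g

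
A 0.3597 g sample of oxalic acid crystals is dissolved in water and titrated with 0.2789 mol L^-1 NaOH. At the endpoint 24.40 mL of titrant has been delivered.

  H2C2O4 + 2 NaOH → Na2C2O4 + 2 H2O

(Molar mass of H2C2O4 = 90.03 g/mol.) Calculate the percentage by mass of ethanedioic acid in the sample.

n(NaOH) = 0.02440 L × 0.2789 mol/L = 6.805 × 10^-3 mol
From the 1:2 ratio, n(H2C2O4) = 1/2 × 6.805 × 10^-3 = 3.403 × 10^-3 mol
mass of H2C2O4 = 3.403 × 10^-3 × 90.03 g/mol = 0.3063 g
% H2C2O4 = 0.3063 / 0.3597 × 100 = 85.16 %

85.16 %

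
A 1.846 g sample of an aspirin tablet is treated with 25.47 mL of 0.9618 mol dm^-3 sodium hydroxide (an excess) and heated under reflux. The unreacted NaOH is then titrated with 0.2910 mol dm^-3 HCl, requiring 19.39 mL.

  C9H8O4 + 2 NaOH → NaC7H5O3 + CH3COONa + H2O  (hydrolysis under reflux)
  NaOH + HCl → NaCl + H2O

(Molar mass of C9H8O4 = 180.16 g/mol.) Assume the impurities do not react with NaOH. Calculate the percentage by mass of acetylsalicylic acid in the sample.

92.01 %

n(NaOH) added = 0.02547 × 0.9618 = 0.02450 mol
n(HCl) used in back-titration = 0.01939 × 0.2910 = 5.642 × 10^-3 mol
n(NaOH) left over = 5.642 × 10^-3 mol (1:1 ratio)
n(NaOH) consumed by analyte = 0.02450 − 5.642 × 10^-3 = 0.01885 mol
From the 1:2 ratio, n(C9H8O4) = 1/2 × 0.01885 = 9.427 × 10^-3 mol
mass of C9H8O4 = 9.427 × 10^-3 × 180.16 = 1.698 g
% C9H8O4 = 1.698 / 1.846 × 100 = 92.01 %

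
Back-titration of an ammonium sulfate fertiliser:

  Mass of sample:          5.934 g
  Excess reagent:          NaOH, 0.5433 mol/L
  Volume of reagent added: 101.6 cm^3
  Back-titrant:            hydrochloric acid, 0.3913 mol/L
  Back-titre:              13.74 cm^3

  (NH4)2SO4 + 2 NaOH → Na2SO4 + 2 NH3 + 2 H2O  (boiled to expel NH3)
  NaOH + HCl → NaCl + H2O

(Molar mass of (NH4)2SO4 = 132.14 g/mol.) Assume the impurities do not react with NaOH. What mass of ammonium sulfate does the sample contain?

n(NaOH) added = 0.1016 × 0.5433 = 0.05520 mol
n(HCl) used in back-titration = 0.01374 × 0.3913 = 5.376 × 10^-3 mol
n(NaOH) left over = 5.376 × 10^-3 mol (1:1 ratio)
n(NaOH) consumed by analyte = 0.05520 − 5.376 × 10^-3 = 0.04982 mol
From the 1:2 ratio, n((NH4)2SO4) = 1/2 × 0.04982 = 0.02491 mol
mass of (NH4)2SO4 = 0.02491 × 132.14 = 3.292 g

3.292 g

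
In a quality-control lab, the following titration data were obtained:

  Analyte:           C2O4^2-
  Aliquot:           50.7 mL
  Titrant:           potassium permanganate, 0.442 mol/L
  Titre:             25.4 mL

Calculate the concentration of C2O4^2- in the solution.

0.554 mol/L

2 MnO4^- + 5 C2O4^2- + 16 H^+ → 2 Mn^2+ + 10 CO2 + 8 H2O
n(KMnO4) = 0.0254 L × 0.442 mol/L = 0.0112 mol
From the 5:2 mole ratio, n(C2O4^2-) = 5/2 × 0.0112 = 0.0281 mol
[C2O4^2-] = 0.0281 mol / 0.0507 L = 0.554 mol/L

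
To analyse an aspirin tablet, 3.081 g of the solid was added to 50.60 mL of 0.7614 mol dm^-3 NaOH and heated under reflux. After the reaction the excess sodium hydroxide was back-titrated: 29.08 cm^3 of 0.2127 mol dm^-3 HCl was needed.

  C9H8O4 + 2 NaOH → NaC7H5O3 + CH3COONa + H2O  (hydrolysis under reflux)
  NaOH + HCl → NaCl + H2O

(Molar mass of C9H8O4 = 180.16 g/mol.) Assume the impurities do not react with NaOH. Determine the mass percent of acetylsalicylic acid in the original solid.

94.56 %

n(NaOH) added = 0.05060 × 0.7614 = 0.03853 mol
n(HCl) used in back-titration = 0.02908 × 0.2127 = 6.185 × 10^-3 mol
n(NaOH) left over = 6.185 × 10^-3 mol (1:1 ratio)
n(NaOH) consumed by analyte = 0.03853 − 6.185 × 10^-3 = 0.03234 mol
From the 1:2 ratio, n(C9H8O4) = 1/2 × 0.03234 = 0.01617 mol
mass of C9H8O4 = 0.01617 × 180.16 = 2.913 g
% C9H8O4 = 2.913 / 3.081 × 100 = 94.56 %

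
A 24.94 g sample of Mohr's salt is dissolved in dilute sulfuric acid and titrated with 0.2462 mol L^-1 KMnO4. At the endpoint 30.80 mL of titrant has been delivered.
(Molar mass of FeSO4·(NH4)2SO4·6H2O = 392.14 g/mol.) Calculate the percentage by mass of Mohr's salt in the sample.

59.61 %

MnO4^- + 5 Fe^2+ + 8 H^+ → Mn^2+ + 5 Fe^3+ + 4 H2O
n(KMnO4) = 0.03080 L × 0.2462 mol/L = 7.583 × 10^-3 mol
From the 5:1 ratio, n(FeSO4·(NH4)2SO4·6H2O) = 5/1 × 7.583 × 10^-3 = 0.03791 mol
mass of FeSO4·(NH4)2SO4·6H2O = 0.03791 × 392.14 g/mol = 14.87 g
% FeSO4·(NH4)2SO4·6H2O = 14.87 / 24.94 × 100 = 59.61 %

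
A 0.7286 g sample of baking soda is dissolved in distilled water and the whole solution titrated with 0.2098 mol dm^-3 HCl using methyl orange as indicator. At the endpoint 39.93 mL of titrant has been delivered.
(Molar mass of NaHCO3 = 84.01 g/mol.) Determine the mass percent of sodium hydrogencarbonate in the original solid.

96.59 %

NaHCO3 + HCl → NaCl + H2O + CO2
n(HCl) = 0.03993 L × 0.2098 mol/L = 8.377 × 10^-3 mol
n(NaHCO3) = 8.377 × 10^-3 mol (1:1 ratio)
mass of NaHCO3 = 8.377 × 10^-3 × 84.01 g/mol = 0.7038 g
% NaHCO3 = 0.7038 / 0.7286 × 100 = 96.59 %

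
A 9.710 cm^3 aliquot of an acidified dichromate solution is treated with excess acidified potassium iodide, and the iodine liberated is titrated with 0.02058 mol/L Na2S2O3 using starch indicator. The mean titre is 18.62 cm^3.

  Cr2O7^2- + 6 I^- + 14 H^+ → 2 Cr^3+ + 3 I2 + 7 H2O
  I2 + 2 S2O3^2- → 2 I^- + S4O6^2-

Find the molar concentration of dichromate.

n(S2O3^2-) = 0.01862 × 0.02058 = 3.832 × 10^-4 mol
n(I2) = n(S2O3^2-)/2 = 1.916 × 10^-4 mol
From the 1:3 ratio, n(Cr2O7^2-) in the aliquot = 1/3 × 1.916 × 10^-4 = 6.387 × 10^-5 mol
[Cr2O7^2-] = 6.387 × 10^-5 / 0.009710 = 0.006577 mol/L

0.006577 mol/L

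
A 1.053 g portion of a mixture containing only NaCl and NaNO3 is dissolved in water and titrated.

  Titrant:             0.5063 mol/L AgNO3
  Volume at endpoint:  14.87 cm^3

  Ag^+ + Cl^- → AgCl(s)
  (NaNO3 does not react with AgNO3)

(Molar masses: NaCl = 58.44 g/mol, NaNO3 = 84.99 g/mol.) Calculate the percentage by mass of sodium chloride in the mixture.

41.78 %

n(AgNO3) = 0.01487 × 0.5063 = 7.529 × 10^-3 mol
Let x = n(NaCl), y = n(NaNO3).
Titrant: 1x = 7.529 × 10^-3;  mass: 58.44x + 84.99y = 1.053
Solving, x = 7.529 × 10^-3 mol, y = 7.213 × 10^-3 mol
mass of NaCl = 7.529 × 10^-3 × 58.44 = 0.4400 g
% NaCl = 0.4400 / 1.053 × 100 = 41.78 %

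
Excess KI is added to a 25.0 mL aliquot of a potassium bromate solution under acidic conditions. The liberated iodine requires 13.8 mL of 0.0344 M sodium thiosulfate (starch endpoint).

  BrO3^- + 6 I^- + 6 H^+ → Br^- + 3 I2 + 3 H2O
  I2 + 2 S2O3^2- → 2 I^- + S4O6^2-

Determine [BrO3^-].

n(S2O3^2-) = 0.0138 × 0.0344 = 4.75 × 10^-4 mol
n(I2) = n(S2O3^2-)/2 = 2.37 × 10^-4 mol
From the 1:3 ratio, n(BrO3^-) in the aliquot = 1/3 × 2.37 × 10^-4 = 7.91 × 10^-5 mol
[BrO3^-] = 7.91 × 10^-5 / 0.0250 = 0.00316 mol/L

0.00316 M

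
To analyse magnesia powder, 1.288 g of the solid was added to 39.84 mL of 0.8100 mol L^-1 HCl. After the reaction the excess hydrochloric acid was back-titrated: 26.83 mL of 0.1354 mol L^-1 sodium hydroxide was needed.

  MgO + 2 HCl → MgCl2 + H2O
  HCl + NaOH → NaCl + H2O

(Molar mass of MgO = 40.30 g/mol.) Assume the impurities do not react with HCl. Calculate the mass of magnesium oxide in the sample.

n(HCl) added = 0.03984 × 0.8100 = 0.03227 mol
n(NaOH) used in back-titration = 0.02683 × 0.1354 = 3.633 × 10^-3 mol
n(HCl) left over = 3.633 × 10^-3 mol (1:1 ratio)
n(HCl) consumed by analyte = 0.03227 − 3.633 × 10^-3 = 0.02864 mol
From the 1:2 ratio, n(MgO) = 1/2 × 0.02864 = 0.01432 mol
mass of MgO = 0.01432 × 40.30 = 0.5770 g

0.5770 g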